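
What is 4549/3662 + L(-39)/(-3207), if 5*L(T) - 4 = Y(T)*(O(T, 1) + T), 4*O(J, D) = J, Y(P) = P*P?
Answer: 688922579/117440340 ≈ 5.8661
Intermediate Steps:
Y(P) = P²
O(J, D) = J/4
L(T) = ⅘ + T³/4 (L(T) = ⅘ + (T²*(T/4 + T))/5 = ⅘ + (T²*(5*T/4))/5 = ⅘ + (5*T³/4)/5 = ⅘ + T³/4)
4549/3662 + L(-39)/(-3207) = 4549/3662 + (⅘ + (¼)*(-39)³)/(-3207) = 4549*(1/3662) + (⅘ + (¼)*(-59319))*(-1/3207) = 4549/3662 + (⅘ - 59319/4)*(-1/3207) = 4549/3662 - 296579/20*(-1/3207) = 4549/3662 + 296579/64140 = 688922579/117440340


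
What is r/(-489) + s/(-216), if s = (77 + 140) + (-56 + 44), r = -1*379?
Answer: -6127/35208 ≈ -0.17402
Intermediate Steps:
r = -379
s = 205 (s = 217 - 12 = 205)
r/(-489) + s/(-216) = -379/(-489) + 205/(-216) = -379*(-1/489) + 205*(-1/216) = 379/489 - 205/216 = -6127/35208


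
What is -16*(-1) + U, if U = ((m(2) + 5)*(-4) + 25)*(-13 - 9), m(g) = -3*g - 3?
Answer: -886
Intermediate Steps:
m(g) = -3 - 3*g
U = -902 (U = (((-3 - 3*2) + 5)*(-4) + 25)*(-13 - 9) = (((-3 - 6) + 5)*(-4) + 25)*(-22) = ((-9 + 5)*(-4) + 25)*(-22) = (-4*(-4) + 25)*(-22) = (16 + 25)*(-22) = 41*(-22) = -902)
-16*(-1) + U = -16*(-1) - 902 = 16 - 902 = -886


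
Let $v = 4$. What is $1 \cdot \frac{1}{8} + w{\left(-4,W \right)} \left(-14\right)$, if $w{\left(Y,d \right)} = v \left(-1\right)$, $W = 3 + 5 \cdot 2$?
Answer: $\frac{449}{8} \approx 56.125$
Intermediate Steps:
$W = 13$ ($W = 3 + 10 = 13$)
$w{\left(Y,d \right)} = -4$ ($w{\left(Y,d \right)} = 4 \left(-1\right) = -4$)
$1 \cdot \frac{1}{8} + w{\left(-4,W \right)} \left(-14\right) = 1 \cdot \frac{1}{8} - -56 = 1 \cdot \frac{1}{8} + 56 = \frac{1}{8} + 56 = \frac{449}{8}$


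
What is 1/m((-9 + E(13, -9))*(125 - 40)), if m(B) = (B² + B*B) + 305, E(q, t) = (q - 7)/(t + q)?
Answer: 2/1626235 ≈ 1.2298e-6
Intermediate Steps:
E(q, t) = (-7 + q)/(q + t)
m(B) = 305 + 2*B² (m(B) = (B² + B²) + 305 = 2*B² + 305 = 305 + 2*B²)
1/m((-9 + E(13, -9))*(125 - 40)) = 1/(305 + 2*((-9 + (-7 + 13)/(13 - 9))*(125 - 40))²) = 1/(305 + 2*((-9 + 6/4)*85)²) = 1/(305 + 2*((-9 + (¼)*6)*85)²) = 1/(305 + 2*((-9 + 3/2)*85)²) = 1/(305 + 2*(-15/2*85)²) = 1/(305 + 2*(-1275/2)²) = 1/(305 + 2*(1625625/4)) = 1/(305 + 1625625/2) = 1/(1626235/2) = 2/1626235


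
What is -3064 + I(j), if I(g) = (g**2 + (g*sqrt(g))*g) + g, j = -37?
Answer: -1732 + 1369*I*sqrt(37) ≈ -1732.0 + 8327.3*I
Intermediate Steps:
I(g) = g + g**2 + g**(5/2) (I(g) = (g**2 + g**(3/2)*g) + g = (g**2 + g**(5/2)) + g = g + g**2 + g**(5/2))
-3064 + I(j) = -3064 + (-37 + (-37)**2 + (-37)**(5/2)) = -3064 + (-37 + 1369 + 1369*I*sqrt(37)) = -3064 + (1332 + 1369*I*sqrt(37)) = -1732 + 1369*I*sqrt(37)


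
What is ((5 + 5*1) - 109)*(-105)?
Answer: 10395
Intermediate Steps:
((5 + 5*1) - 109)*(-105) = ((5 + 5) - 109)*(-105) = (10 - 109)*(-105) = -99*(-105) = 10395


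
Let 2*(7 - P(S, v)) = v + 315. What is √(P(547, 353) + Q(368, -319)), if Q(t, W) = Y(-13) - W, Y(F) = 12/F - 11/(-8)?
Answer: I*√20410/52 ≈ 2.7474*I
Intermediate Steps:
P(S, v) = -301/2 - v/2 (P(S, v) = 7 - (v + 315)/2 = 7 - (315 + v)/2 = 7 + (-315/2 - v/2) = -301/2 - v/2)
Y(F) = 11/8 + 12/F (Y(F) = 12/F - 11*(-⅛) = 12/F + 11/8 = 11/8 + 12/F)
Q(t, W) = 47/104 - W (Q(t, W) = (11/8 + 12/(-13)) - W = (11/8 + 12*(-1/13)) - W = (11/8 - 12/13) - W = 47/104 - W)
√(P(547, 353) + Q(368, -319)) = √((-301/2 - ½*353) + (47/104 - 1*(-319))) = √((-301/2 - 353/2) + (47/104 + 319)) = √(-327 + 33223/104) = √(-785/104) = I*√20410/52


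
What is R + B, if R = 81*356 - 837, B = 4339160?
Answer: 4367159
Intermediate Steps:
R = 27999 (R = 28836 - 837 = 27999)
R + B = 27999 + 4339160 = 4367159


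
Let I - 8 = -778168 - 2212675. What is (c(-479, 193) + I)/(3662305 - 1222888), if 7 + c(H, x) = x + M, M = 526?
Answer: -2990123/2439417 ≈ -1.2258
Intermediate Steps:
I = -2990835 (I = 8 + (-778168 - 2212675) = 8 - 2990843 = -2990835)
c(H, x) = 519 + x (c(H, x) = -7 + (x + 526) = -7 + (526 + x) = 519 + x)
(c(-479, 193) + I)/(3662305 - 1222888) = ((519 + 193) - 2990835)/(3662305 - 1222888) = (712 - 2990835)/2439417 = -2990123*1/2439417 = -2990123/2439417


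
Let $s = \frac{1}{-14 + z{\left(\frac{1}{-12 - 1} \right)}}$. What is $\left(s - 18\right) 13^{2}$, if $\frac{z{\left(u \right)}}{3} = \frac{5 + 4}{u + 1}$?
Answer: $- \frac{184886}{61} \approx -3030.9$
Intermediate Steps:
$z{\left(u \right)} = \frac{27}{1 + u}$ ($z{\left(u \right)} = 3 \frac{5 + 4}{u + 1} = 3 \frac{9}{1 + u} = \frac{27}{1 + u}$)
$s = \frac{4}{61}$ ($s = \frac{1}{-14 + \frac{27}{1 + \frac{1}{-12 - 1}}} = \frac{1}{-14 + \frac{27}{1 + \frac{1}{-13}}} = \frac{1}{-14 + \frac{27}{1 - \frac{1}{13}}} = \frac{1}{-14 + \frac{27}{\frac{12}{13}}} = \frac{1}{-14 + 27 \cdot \frac{13}{12}} = \frac{1}{-14 + \frac{117}{4}} = \frac{1}{\frac{61}{4}} = \frac{4}{61} \approx 0.065574$)
$\left(s - 18\right) 13^{2} = \left(\frac{4}{61} - 18\right) 13^{2} = \left(- \frac{1094}{61}\right) 169 = - \frac{184886}{61}$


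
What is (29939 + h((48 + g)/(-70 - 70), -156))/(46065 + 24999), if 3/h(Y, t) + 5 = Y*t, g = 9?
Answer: 8759311/20791296 ≈ 0.42130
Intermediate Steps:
h(Y, t) = 3/(-5 + Y*t)
(29939 + h((48 + g)/(-70 - 70), -156))/(46065 + 24999) = (29939 + 3/(-5 + ((48 + 9)/(-70 - 70))*(-156)))/(46065 + 24999) = (29939 + 3/(-5 + (57/(-140))*(-156)))/71064 = (29939 + 3/(-5 + (57*(-1/140))*(-156)))*(1/71064) = (29939 + 3/(-5 - 57/140*(-156)))*(1/71064) = (29939 + 3/(-5 + 2223/35))*(1/71064) = (29939 + 3/(2048/35))*(1/71064) = (29939 + 3*(35/2048))*(1/71064) = (29939 + 105/2048)*(1/71064) = (61315177/2048)*(1/71064) = 8759311/20791296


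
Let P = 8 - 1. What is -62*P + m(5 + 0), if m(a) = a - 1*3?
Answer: -432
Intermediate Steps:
P = 7
m(a) = -3 + a (m(a) = a - 3 = -3 + a)
-62*P + m(5 + 0) = -62*7 + (-3 + (5 + 0)) = -434 + (-3 + 5) = -434 + 2 = -432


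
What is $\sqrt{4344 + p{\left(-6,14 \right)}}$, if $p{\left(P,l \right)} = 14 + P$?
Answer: $16 \sqrt{17} \approx 65.97$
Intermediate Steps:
$\sqrt{4344 + p{\left(-6,14 \right)}} = \sqrt{4344 + \left(14 - 6\right)} = \sqrt{4344 + 8} = \sqrt{4352} = 16 \sqrt{17}$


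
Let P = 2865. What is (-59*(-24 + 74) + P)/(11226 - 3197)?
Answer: -85/8029 ≈ -0.010587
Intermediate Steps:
(-59*(-24 + 74) + P)/(11226 - 3197) = (-59*(-24 + 74) + 2865)/(11226 - 3197) = (-59*50 + 2865)/8029 = (-2950 + 2865)*(1/8029) = -85*1/8029 = -85/8029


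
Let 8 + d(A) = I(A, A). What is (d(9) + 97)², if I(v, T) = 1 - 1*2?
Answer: 7744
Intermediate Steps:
I(v, T) = -1 (I(v, T) = 1 - 2 = -1)
d(A) = -9 (d(A) = -8 - 1 = -9)
(d(9) + 97)² = (-9 + 97)² = 88² = 7744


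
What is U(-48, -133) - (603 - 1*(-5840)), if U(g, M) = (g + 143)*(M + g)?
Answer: -23638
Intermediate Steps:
U(g, M) = (143 + g)*(M + g)
U(-48, -133) - (603 - 1*(-5840)) = ((-48)² + 143*(-133) + 143*(-48) - 133*(-48)) - (603 - 1*(-5840)) = (2304 - 19019 - 6864 + 6384) - (603 + 5840) = -17195 - 1*6443 = -17195 - 6443 = -23638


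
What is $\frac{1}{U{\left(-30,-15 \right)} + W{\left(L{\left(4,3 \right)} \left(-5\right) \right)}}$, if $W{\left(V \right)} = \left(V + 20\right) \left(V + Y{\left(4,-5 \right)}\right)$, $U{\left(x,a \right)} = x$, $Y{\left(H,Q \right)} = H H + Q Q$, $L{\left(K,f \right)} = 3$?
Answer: $\frac{1}{100} \approx 0.01$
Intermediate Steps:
$Y{\left(H,Q \right)} = H^{2} + Q^{2}$
$W{\left(V \right)} = \left(20 + V\right) \left(41 + V\right)$ ($W{\left(V \right)} = \left(V + 20\right) \left(V + \left(4^{2} + \left(-5\right)^{2}\right)\right) = \left(20 + V\right) \left(V + \left(16 + 25\right)\right) = \left(20 + V\right) \left(V + 41\right) = \left(20 + V\right) \left(41 + V\right)$)
$\frac{1}{U{\left(-30,-15 \right)} + W{\left(L{\left(4,3 \right)} \left(-5\right) \right)}} = \frac{1}{-30 + \left(820 + \left(3 \left(-5\right)\right)^{2} + 61 \cdot 3 \left(-5\right)\right)} = \frac{1}{-30 + \left(820 + \left(-15\right)^{2} + 61 \left(-15\right)\right)} = \frac{1}{-30 + \left(820 + 225 - 915\right)} = \frac{1}{-30 + 130} = \frac{1}{100}$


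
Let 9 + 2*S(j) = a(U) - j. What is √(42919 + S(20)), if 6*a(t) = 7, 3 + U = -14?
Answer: √1544583/6 ≈ 207.14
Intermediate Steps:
U = -17 (U = -3 - 14 = -17)
a(t) = 7/6 (a(t) = (⅙)*7 = 7/6)
S(j) = -47/12 - j/2 (S(j) = -9/2 + (7/6 - j)/2 = -9/2 + (7/12 - j/2) = -47/12 - j/2)
√(42919 + S(20)) = √(42919 + (-47/12 - ½*20)) = √(42919 + (-47/12 - 10)) = √(42919 - 167/12) = √(514861/12) = √1544583/6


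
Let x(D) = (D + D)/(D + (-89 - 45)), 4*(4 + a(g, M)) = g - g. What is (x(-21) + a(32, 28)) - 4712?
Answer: -730938/155 ≈ -4715.7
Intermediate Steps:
a(g, M) = -4 (a(g, M) = -4 + (g - g)/4 = -4 + (¼)*0 = -4 + 0 = -4)
x(D) = 2*D/(-134 + D) (x(D) = (2*D)/(D - 134) = (2*D)/(-134 + D) = 2*D/(-134 + D))
(x(-21) + a(32, 28)) - 4712 = (2*(-21)/(-134 - 21) - 4) - 4712 = (2*(-21)/(-155) - 4) - 4712 = (2*(-21)*(-1/155) - 4) - 4712 = (42/155 - 4) - 4712 = -578/155 - 4712 = -730938/155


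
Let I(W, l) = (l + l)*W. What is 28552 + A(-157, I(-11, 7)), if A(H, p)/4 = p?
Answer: 27936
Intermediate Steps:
I(W, l) = 2*W*l (I(W, l) = (2*l)*W = 2*W*l)
A(H, p) = 4*p
28552 + A(-157, I(-11, 7)) = 28552 + 4*(2*(-11)*7) = 28552 + 4*(-154) = 28552 - 616 = 27936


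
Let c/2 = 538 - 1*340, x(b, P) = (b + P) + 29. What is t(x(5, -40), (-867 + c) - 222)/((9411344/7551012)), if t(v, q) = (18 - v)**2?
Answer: 271836432/588209 ≈ 462.14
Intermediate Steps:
x(b, P) = 29 + P + b (x(b, P) = (P + b) + 29 = 29 + P + b)
c = 396 (c = 2*(538 - 1*340) = 2*(538 - 340) = 2*198 = 396)
t(x(5, -40), (-867 + c) - 222)/((9411344/7551012)) = (-18 + (29 - 40 + 5))**2/((9411344/7551012)) = (-18 - 6)**2/((9411344*(1/7551012))) = (-24)**2/(2352836/1887753) = 576*(1887753/2352836) = 271836432/588209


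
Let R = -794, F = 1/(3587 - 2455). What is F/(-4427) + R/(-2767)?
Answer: 3979020249/13866444188 ≈ 0.28695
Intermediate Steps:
F = 1/1132 ≈ 0.00088339
F/(-4427) + R/(-2767) = (1/1132)/(-4427) - 794/(-2767) = (1/1132)*(-1/4427) - 794*(-1/2767) = -1/5011364 + 794/2767 = 3979020249/13866444188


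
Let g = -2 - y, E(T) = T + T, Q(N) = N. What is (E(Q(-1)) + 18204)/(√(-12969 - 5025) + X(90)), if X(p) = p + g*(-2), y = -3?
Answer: 800888/12869 - 9101*I*√17994/12869 ≈ 62.234 - 94.865*I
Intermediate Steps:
E(T) = 2*T
g = 1 (g = -2 - 1*(-3) = -2 + 3 = 1)
X(p) = -2 + p (X(p) = p + 1*(-2) = p - 2 = -2 + p)
(E(Q(-1)) + 18204)/(√(-12969 - 5025) + X(90)) = (2*(-1) + 18204)/(√(-12969 - 5025) + (-2 + 90)) = (-2 + 18204)/(√(-17994) + 88) = 18202/(I*√17994 + 88) = 18202/(88 + I*√17994)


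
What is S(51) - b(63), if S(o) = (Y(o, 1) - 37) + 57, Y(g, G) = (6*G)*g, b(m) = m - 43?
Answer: 306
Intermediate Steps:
b(m) = -43 + m
Y(g, G) = 6*G*g
S(o) = 20 + 6*o (S(o) = (6*1*o - 37) + 57 = (6*o - 37) + 57 = (-37 + 6*o) + 57 = 20 + 6*o)
S(51) - b(63) = (20 + 6*51) - (-43 + 63) = (20 + 306) - 1*20 = 326 - 20 = 306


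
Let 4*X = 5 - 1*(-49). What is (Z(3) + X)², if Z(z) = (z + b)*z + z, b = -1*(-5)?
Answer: 6561/4 ≈ 1640.3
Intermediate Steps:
b = 5
X = 27/2 (X = (5 - 1*(-49))/4 = (5 + 49)/4 = (¼)*54 = 27/2 ≈ 13.500)
Z(z) = z + z*(5 + z) (Z(z) = (z + 5)*z + z = (5 + z)*z + z = z*(5 + z) + z = z + z*(5 + z))
(Z(3) + X)² = (3*(6 + 3) + 27/2)² = (3*9 + 27/2)² = (27 + 27/2)² = (81/2)² = 6561/4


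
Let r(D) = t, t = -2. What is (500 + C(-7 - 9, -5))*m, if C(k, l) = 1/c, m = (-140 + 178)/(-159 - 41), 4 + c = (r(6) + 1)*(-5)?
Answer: -9519/100 ≈ -95.190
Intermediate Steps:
r(D) = -2
c = 1 (c = -4 + (-2 + 1)*(-5) = -4 - 1*(-5) = -4 + 5 = 1)
m = -19/100 (m = 38/(-200) = 38*(-1/200) = -19/100 ≈ -0.19000)
C(k, l) = 1 (C(k, l) = 1/1 = 1)
(500 + C(-7 - 9, -5))*m = (500 + 1)*(-19/100) = 501*(-19/100) = -9519/100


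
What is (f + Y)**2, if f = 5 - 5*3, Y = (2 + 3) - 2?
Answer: 49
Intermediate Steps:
Y = 3 (Y = 5 - 2 = 3)
f = -10 (f = 5 - 15 = -10)
(f + Y)**2 = (-10 + 3)**2 = (-7)**2 = 49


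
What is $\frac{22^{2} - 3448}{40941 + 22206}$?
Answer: $- \frac{988}{21049} \approx -0.046938$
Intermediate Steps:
$\frac{22^{2} - 3448}{40941 + 22206} = \frac{484 - 3448}{63147} = \left(-2964\right) \frac{1}{63147} = - \frac{988}{21049}$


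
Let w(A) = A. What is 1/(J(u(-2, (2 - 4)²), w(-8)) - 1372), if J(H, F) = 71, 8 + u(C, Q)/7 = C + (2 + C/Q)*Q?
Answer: -1/1301 ≈ -0.00076864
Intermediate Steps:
u(C, Q) = -56 + 7*C + 7*Q*(2 + C/Q) (u(C, Q) = -56 + 7*(C + (2 + C/Q)*Q) = -56 + 7*(C + Q*(2 + C/Q)) = -56 + (7*C + 7*Q*(2 + C/Q)) = -56 + 7*C + 7*Q*(2 + C/Q))
1/(J(u(-2, (2 - 4)²), w(-8)) - 1372) = 1/(71 - 1372) = 1/(-1301) = -1/1301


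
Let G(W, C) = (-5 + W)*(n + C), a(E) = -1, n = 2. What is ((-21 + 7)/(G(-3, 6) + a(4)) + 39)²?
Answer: 6497401/4225 ≈ 1537.8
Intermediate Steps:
G(W, C) = (-5 + W)*(2 + C)
((-21 + 7)/(G(-3, 6) + a(4)) + 39)² = ((-21 + 7)/((-10 - 5*6 + 2*(-3) + 6*(-3)) - 1) + 39)² = (-14/((-10 - 30 - 6 - 18) - 1) + 39)² = (-14/(-64 - 1) + 39)² = (-14/(-65) + 39)² = (-14*(-1/65) + 39)² = (14/65 + 39)² = (2549/65)² = 6497401/4225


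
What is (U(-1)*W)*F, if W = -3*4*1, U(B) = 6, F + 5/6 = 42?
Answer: -2964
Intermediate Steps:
F = 247/6 (F = -⅚ + 42 = 247/6 ≈ 41.167)
W = -12 (W = -12*1 = -12)
(U(-1)*W)*F = (6*(-12))*(247/6) = -72*247/6 = -2964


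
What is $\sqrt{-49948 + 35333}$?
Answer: $i \sqrt{14615} \approx 120.89 i$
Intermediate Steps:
$\sqrt{-49948 + 35333} = \sqrt{-14615} = i \sqrt{14615}$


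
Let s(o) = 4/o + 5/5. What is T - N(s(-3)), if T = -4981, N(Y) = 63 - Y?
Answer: -15133/3 ≈ -5044.3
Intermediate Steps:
s(o) = 1 + 4/o (s(o) = 4/o + 5*(1/5) = 4/o + 1 = 1 + 4/o)
T - N(s(-3)) = -4981 - (63 - (4 - 3)/(-3)) = -4981 - (63 - (-1)/3) = -4981 - (63 - 1*(-1/3)) = -4981 - (63 + 1/3) = -4981 - 1*190/3 = -4981 - 190/3 = -15133/3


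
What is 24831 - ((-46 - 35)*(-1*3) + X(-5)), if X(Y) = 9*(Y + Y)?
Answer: 24678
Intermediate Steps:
X(Y) = 18*Y (X(Y) = 9*(2*Y) = 18*Y)
24831 - ((-46 - 35)*(-1*3) + X(-5)) = 24831 - ((-46 - 35)*(-1*3) + 18*(-5)) = 24831 - (-81*(-3) - 90) = 24831 - (243 - 90) = 24831 - 1*153 = 24831 - 153 = 24678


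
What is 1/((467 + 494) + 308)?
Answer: 1/1269 ≈ 0.00078802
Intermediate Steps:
1/((467 + 494) + 308) = 1/(961 + 308) = 1/1269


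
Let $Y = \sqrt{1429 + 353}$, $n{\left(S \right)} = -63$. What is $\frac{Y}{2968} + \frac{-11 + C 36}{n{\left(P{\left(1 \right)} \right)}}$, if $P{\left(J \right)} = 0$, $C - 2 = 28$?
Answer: $- \frac{1069}{63} + \frac{9 \sqrt{22}}{2968} \approx -16.954$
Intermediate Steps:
$C = 30$ ($C = 2 + 28 = 30$)
$Y = 9 \sqrt{22}$ ($Y = \sqrt{1782} = 9 \sqrt{22} \approx 42.214$)
$\frac{Y}{2968} + \frac{-11 + C 36}{n{\left(P{\left(1 \right)} \right)}} = \frac{9 \sqrt{22}}{2968} + \frac{-11 + 30 \cdot 36}{-63} = 9 \sqrt{22} \cdot \frac{1}{2968} + \left(-11 + 1080\right) \left(- \frac{1}{63}\right) = \frac{9 \sqrt{22}}{2968} + 1069 \left(- \frac{1}{63}\right) = \frac{9 \sqrt{22}}{2968} - \frac{1069}{63} = - \frac{1069}{63} + \frac{9 \sqrt{22}}{2968}$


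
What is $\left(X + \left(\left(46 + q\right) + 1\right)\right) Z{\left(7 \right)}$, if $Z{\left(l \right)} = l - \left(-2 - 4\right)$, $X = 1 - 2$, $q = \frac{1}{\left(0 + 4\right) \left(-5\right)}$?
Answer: $\frac{11947}{20} \approx 597.35$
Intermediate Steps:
$q = - \frac{1}{20}$ ($q = \frac{1}{4 \left(-5\right)} = \frac{1}{-20} = - \frac{1}{20} \approx -0.05$)
$X = -1$ ($X = 1 - 2 = -1$)
$Z{\left(l \right)} = 6 + l$ ($Z{\left(l \right)} = l - \left(-2 - 4\right) = l - -6 = l + 6 = 6 + l$)
$\left(X + \left(\left(46 + q\right) + 1\right)\right) Z{\left(7 \right)} = \left(-1 + \left(\left(46 - \frac{1}{20}\right) + 1\right)\right) \left(6 + 7\right) = \left(-1 + \left(\frac{919}{20} + 1\right)\right) 13 = \left(-1 + \frac{939}{20}\right) 13 = \frac{919}{20} \cdot 13 = \frac{11947}{20}$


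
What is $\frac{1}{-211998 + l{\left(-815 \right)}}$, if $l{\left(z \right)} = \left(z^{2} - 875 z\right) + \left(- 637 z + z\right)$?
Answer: $\frac{1}{1683692} \approx 5.9393 \cdot 10^{-7}$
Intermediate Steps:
$l{\left(z \right)} = z^{2} - 1511 z$ ($l{\left(z \right)} = \left(z^{2} - 875 z\right) - 636 z = z^{2} - 1511 z$)
$\frac{1}{-211998 + l{\left(-815 \right)}} = \frac{1}{-211998 - 815 \left(-1511 - 815\right)} = \frac{1}{-211998 - -1895690} = \frac{1}{-211998 + 1895690} = \frac{1}{1683692}$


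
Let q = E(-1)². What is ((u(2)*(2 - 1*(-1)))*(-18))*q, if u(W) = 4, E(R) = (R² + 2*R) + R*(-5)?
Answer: -3456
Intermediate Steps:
E(R) = R² - 3*R (E(R) = (R² + 2*R) - 5*R = R² - 3*R)
q = 16 (q = (-(-3 - 1))² = (-1*(-4))² = 4² = 16)
((u(2)*(2 - 1*(-1)))*(-18))*q = ((4*(2 - 1*(-1)))*(-18))*16 = ((4*(2 + 1))*(-18))*16 = ((4*3)*(-18))*16 = (12*(-18))*16 = -216*16 = -3456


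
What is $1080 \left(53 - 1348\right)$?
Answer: $-1398600$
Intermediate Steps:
$1080 \left(53 - 1348\right) = 1080 \left(-1295\right) = -1398600$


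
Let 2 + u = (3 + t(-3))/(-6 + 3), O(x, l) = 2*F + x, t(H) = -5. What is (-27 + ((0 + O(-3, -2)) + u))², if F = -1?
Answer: 10000/9 ≈ 1111.1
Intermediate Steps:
O(x, l) = -2 + x (O(x, l) = 2*(-1) + x = -2 + x)
u = -4/3 (u = -2 + (3 - 5)/(-6 + 3) = -2 - 2/(-3) = -2 - 2*(-⅓) = -2 + ⅔ = -4/3 ≈ -1.3333)
(-27 + ((0 + O(-3, -2)) + u))² = (-27 + ((0 + (-2 - 3)) - 4/3))² = (-27 + ((0 - 5) - 4/3))² = (-27 + (-5 - 4/3))² = (-27 - 19/3)² = (-100/3)² = 10000/9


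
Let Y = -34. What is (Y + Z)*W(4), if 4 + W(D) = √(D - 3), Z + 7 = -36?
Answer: 231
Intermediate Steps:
Z = -43 (Z = -7 - 36 = -43)
W(D) = -4 + √(-3 + D) (W(D) = -4 + √(D - 3) = -4 + √(-3 + D))
(Y + Z)*W(4) = (-34 - 43)*(-4 + √(-3 + 4)) = -77*(-4 + √1) = -77*(-4 + 1) = -77*(-3) = 231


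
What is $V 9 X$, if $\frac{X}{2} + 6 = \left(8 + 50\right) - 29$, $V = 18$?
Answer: $7452$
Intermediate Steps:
$X = 46$ ($X = -12 + 2 \left(\left(8 + 50\right) - 29\right) = -12 + 2 \left(58 - 29\right) = -12 + 2 \cdot 29 = -12 + 58 = 46$)
$V 9 X = 18 \cdot 9 \cdot 46 = 162 \cdot 46 = 7452$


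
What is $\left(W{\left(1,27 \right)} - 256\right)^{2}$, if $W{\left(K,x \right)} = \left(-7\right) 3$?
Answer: $76729$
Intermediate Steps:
$W{\left(K,x \right)} = -21$
$\left(W{\left(1,27 \right)} - 256\right)^{2} = \left(-21 - 256\right)^{2} = \left(-277\right)^{2} = 76729$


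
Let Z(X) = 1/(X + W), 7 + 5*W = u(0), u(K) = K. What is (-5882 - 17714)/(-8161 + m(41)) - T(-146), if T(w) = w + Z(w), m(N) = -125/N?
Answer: 18365930507/123346531 ≈ 148.90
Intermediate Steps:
W = -7/5 (W = -7/5 + (1/5)*0 = -7/5 + 0 = -7/5 ≈ -1.4000)
Z(X) = 1/(-7/5 + X) (Z(X) = 1/(X - 7/5) = 1/(-7/5 + X))
T(w) = w + 5/(-7 + 5*w)
(-5882 - 17714)/(-8161 + m(41)) - T(-146) = (-5882 - 17714)/(-8161 - 125/41) - (-146 + 1/(-7/5 - 146)) = -23596/(-8161 - 125*1/41) - (-146 + 1/(-737/5)) = -23596/(-8161 - 125/41) - (-146 - 5/737) = -23596/(-334726/41) - 1*(-107607/737) = -23596*(-41/334726) + 107607/737 = 483718/167363 + 107607/737 = 18365930507/123346531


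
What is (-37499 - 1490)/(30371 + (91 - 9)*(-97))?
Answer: -38989/22417 ≈ -1.7393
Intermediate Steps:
(-37499 - 1490)/(30371 + (91 - 9)*(-97)) = -38989/(30371 + 82*(-97)) = -38989/(30371 - 7954) = -38989/22417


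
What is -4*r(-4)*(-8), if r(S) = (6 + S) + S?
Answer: -64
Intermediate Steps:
r(S) = 6 + 2*S
-4*r(-4)*(-8) = -4*(6 + 2*(-4))*(-8) = -4*(6 - 8)*(-8) = -4*(-2)*(-8) = 8*(-8) = -64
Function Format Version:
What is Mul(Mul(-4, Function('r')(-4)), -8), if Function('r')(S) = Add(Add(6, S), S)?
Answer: -64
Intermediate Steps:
Function('r')(S) = Add(6, Mul(2, S))
Mul(Mul(-4, Function('r')(-4)), -8) = Mul(Mul(-4, Add(6, Mul(2, -4))), -8) = Mul(Mul(-4, Add(6, -8)), -8) = Mul(Mul(-4, -2), -8) = Mul(8, -8) = -64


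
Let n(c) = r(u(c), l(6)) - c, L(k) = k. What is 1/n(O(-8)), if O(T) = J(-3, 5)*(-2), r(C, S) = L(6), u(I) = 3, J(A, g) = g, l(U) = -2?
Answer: 1/16 ≈ 0.062500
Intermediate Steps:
r(C, S) = 6
O(T) = -10 (O(T) = 5*(-2) = -10)
n(c) = 6 - c
1/n(O(-8)) = 1/(6 - 1*(-10)) = 1/(6 + 10) = 1/16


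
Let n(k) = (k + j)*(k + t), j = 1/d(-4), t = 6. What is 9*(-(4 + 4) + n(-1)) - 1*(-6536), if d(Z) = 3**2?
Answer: 6424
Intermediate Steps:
d(Z) = 9
j = 1/9 ≈ 0.11111
n(k) = (6 + k)*(1/9 + k) (n(k) = (k + 1/9)*(k + 6) = (1/9 + k)*(6 + k) = (6 + k)*(1/9 + k))
9*(-(4 + 4) + n(-1)) - 1*(-6536) = 9*(-(4 + 4) + (2/3 + (-1)**2 + (55/9)*(-1))) - 1*(-6536) = 9*(-1*8 + (2/3 + 1 - 55/9)) + 6536 = 9*(-8 - 40/9) + 6536 = 9*(-112/9) + 6536 = -112 + 6536 = 6424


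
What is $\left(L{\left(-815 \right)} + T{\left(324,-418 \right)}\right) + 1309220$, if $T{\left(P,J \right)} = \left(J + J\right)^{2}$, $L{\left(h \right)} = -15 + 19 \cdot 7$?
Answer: $2008234$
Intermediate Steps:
$L{\left(h \right)} = 118$ ($L{\left(h \right)} = -15 + 133 = 118$)
$T{\left(P,J \right)} = 4 J^{2}$ ($T{\left(P,J \right)} = \left(2 J\right)^{2} = 4 J^{2}$)
$\left(L{\left(-815 \right)} + T{\left(324,-418 \right)}\right) + 1309220 = \left(118 + 4 \left(-418\right)^{2}\right) + 1309220 = \left(118 + 4 \cdot 174724\right) + 1309220 = \left(118 + 698896\right) + 1309220 = 699014 + 1309220 = 2008234$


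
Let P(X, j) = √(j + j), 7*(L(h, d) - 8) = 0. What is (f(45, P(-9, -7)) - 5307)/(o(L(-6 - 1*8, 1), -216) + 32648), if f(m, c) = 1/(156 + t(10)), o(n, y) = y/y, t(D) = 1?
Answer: -833198/5125893 ≈ -0.16255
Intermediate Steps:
L(h, d) = 8 (L(h, d) = 8 + (⅐)*0 = 8 + 0 = 8)
P(X, j) = √2*√j (P(X, j) = √(2*j) = √2*√j)
o(n, y) = 1
f(m, c) = 1/157 (f(m, c) = 1/(156 + 1) = 1/157)
(f(45, P(-9, -7)) - 5307)/(o(L(-6 - 1*8, 1), -216) + 32648) = (1/157 - 5307)/(1 + 32648) = -833198/157/32649 = -833198/157*1/32649 = -833198/5125893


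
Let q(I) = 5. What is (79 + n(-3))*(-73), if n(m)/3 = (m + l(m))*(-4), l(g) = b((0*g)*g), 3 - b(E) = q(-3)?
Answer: -10147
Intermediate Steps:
b(E) = -2 (b(E) = 3 - 1*5 = 3 - 5 = -2)
l(g) = -2
n(m) = 24 - 12*m (n(m) = 3*((m - 2)*(-4)) = 3*((-2 + m)*(-4)) = 3*(8 - 4*m) = 24 - 12*m)
(79 + n(-3))*(-73) = (79 + (24 - 12*(-3)))*(-73) = (79 + (24 + 36))*(-73) = (79 + 60)*(-73) = 139*(-73) = -10147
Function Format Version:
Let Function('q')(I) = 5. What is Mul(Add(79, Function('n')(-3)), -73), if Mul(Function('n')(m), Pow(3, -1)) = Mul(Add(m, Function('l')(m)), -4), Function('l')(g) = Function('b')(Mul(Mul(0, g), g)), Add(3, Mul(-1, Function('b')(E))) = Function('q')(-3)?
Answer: -10147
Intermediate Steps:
Function('b')(E) = -2 (Function('b')(E) = Add(3, Mul(-1, 5)) = Add(3, -5) = -2)
Function('l')(g) = -2
Function('n')(m) = Add(24, Mul(-12, m)) (Function('n')(m) = Mul(3, Mul(Add(m, -2), -4)) = Mul(3, Mul(Add(-2, m), -4)) = Mul(3, Add(8, Mul(-4, m))) = Add(24, Mul(-12, m)))
Mul(Add(79, Function('n')(-3)), -73) = Mul(Add(79, Add(24, Mul(-12, -3))), -73) = Mul(Add(79, Add(24, 36)), -73) = Mul(Add(79, 60), -73) = Mul(139, -73) = -10147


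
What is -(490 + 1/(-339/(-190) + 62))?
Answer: -5938500/12119 ≈ -490.02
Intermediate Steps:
-(490 + 1/(-339/(-190) + 62)) = -(490 + 1/(-339*(-1/190) + 62)) = -(490 + 1/(339/190 + 62)) = -(490 + 1/(12119/190)) = -(490 + 190/12119) = -1*5938500/12119 = -5938500/12119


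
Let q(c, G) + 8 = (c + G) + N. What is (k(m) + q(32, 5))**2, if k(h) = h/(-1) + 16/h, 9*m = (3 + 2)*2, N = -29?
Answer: 357604/2025 ≈ 176.59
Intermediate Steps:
q(c, G) = -37 + G + c (q(c, G) = -8 + ((c + G) - 29) = -8 + ((G + c) - 29) = -8 + (-29 + G + c) = -37 + G + c)
m = 10/9 (m = ((3 + 2)*2)/9 = (5*2)/9 = (1/9)*10 = 10/9 ≈ 1.1111)
k(h) = -h + 16/h (k(h) = h*(-1) + 16/h = -h + 16/h)
(k(m) + q(32, 5))**2 = ((-1*10/9 + 16/(10/9)) + (-37 + 5 + 32))**2 = ((-10/9 + 16*(9/10)) + 0)**2 = ((-10/9 + 72/5) + 0)**2 = (598/45 + 0)**2 = (598/45)**2 = 357604/2025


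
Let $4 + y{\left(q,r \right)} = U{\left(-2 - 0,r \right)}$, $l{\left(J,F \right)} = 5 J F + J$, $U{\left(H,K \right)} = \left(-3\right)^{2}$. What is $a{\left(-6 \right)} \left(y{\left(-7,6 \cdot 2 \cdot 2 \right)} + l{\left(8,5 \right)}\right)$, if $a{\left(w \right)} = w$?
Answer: $-1278$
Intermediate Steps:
$U{\left(H,K \right)} = 9$
$l{\left(J,F \right)} = J + 5 F J$ ($l{\left(J,F \right)} = 5 F J + J = J + 5 F J$)
$y{\left(q,r \right)} = 5$ ($y{\left(q,r \right)} = -4 + 9 = 5$)
$a{\left(-6 \right)} \left(y{\left(-7,6 \cdot 2 \cdot 2 \right)} + l{\left(8,5 \right)}\right) = - 6 \left(5 + 8 \left(1 + 5 \cdot 5\right)\right) = - 6 \left(5 + 8 \left(1 + 25\right)\right) = - 6 \left(5 + 8 \cdot 26\right) = - 6 \left(5 + 208\right) = \left(-6\right) 213 = -1278$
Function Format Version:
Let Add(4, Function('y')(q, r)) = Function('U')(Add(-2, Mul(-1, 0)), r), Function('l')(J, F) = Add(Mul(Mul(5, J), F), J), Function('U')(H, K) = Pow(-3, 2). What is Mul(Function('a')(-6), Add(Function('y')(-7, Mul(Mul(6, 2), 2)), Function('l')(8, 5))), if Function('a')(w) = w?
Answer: -1278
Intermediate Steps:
Function('U')(H, K) = 9
Function('l')(J, F) = Add(J, Mul(5, F, J)) (Function('l')(J, F) = Add(Mul(5, F, J), J) = Add(J, Mul(5, F, J)))
Function('y')(q, r) = 5 (Function('y')(q, r) = Add(-4, 9) = 5)
Mul(Function('a')(-6), Add(Function('y')(-7, Mul(Mul(6, 2), 2)), Function('l')(8, 5))) = Mul(-6, Add(5, Mul(8, Add(1, Mul(5, 5))))) = Mul(-6, Add(5, Mul(8, Add(1, 25)))) = Mul(-6, Add(5, Mul(8, 26))) = Mul(-6, Add(5, 208)) = Mul(-6, 213) = -1278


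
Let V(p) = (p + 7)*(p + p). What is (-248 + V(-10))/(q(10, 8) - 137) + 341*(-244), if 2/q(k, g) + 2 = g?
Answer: -17056538/205 ≈ -83203.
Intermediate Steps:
q(k, g) = 2/(-2 + g)
V(p) = 2*p*(7 + p) (V(p) = (7 + p)*(2*p) = 2*p*(7 + p))
(-248 + V(-10))/(q(10, 8) - 137) + 341*(-244) = (-248 + 2*(-10)*(7 - 10))/(2/(-2 + 8) - 137) + 341*(-244) = (-248 + 2*(-10)*(-3))/(2/6 - 137) - 83204 = (-248 + 60)/(2*(1/6) - 137) - 83204 = -188/(1/3 - 137) - 83204 = -188/(-410/3) - 83204 = -188*(-3/410) - 83204 = 282/205 - 83204 = -17056538/205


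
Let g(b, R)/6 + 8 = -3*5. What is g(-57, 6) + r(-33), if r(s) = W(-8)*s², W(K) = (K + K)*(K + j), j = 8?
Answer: -138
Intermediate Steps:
W(K) = 2*K*(8 + K) (W(K) = (K + K)*(K + 8) = (2*K)*(8 + K) = 2*K*(8 + K))
g(b, R) = -138 (g(b, R) = -48 + 6*(-3*5) = -48 + 6*(-15) = -48 - 90 = -138)
r(s) = 0 (r(s) = (2*(-8)*(8 - 8))*s² = (2*(-8)*0)*s² = 0*s² = 0)
g(-57, 6) + r(-33) = -138 + 0 = -138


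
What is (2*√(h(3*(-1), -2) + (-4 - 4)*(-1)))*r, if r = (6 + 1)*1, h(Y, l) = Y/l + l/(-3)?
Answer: 7*√366/3 ≈ 44.639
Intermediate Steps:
h(Y, l) = -l/3 + Y/l (h(Y, l) = Y/l + l*(-⅓) = Y/l - l/3 = -l/3 + Y/l)
r = 7 (r = 7*1 = 7)
(2*√(h(3*(-1), -2) + (-4 - 4)*(-1)))*r = (2*√((-⅓*(-2) + (3*(-1))/(-2)) + (-4 - 4)*(-1)))*7 = (2*√((⅔ - 3*(-½)) - 8*(-1)))*7 = (2*√((⅔ + 3/2) + 8))*7 = (2*√(13/6 + 8))*7 = (2*√(61/6))*7 = (2*(√366/6))*7 = (√366/3)*7 = 7*√366/3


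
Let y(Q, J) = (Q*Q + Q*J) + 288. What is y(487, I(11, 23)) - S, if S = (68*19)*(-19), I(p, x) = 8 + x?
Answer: 277102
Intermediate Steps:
y(Q, J) = 288 + Q² + J*Q (y(Q, J) = (Q² + J*Q) + 288 = 288 + Q² + J*Q)
S = -24548 (S = 1292*(-19) = -24548)
y(487, I(11, 23)) - S = (288 + 487² + (8 + 23)*487) - 1*(-24548) = (288 + 237169 + 31*487) + 24548 = (288 + 237169 + 15097) + 24548 = 252554 + 24548 = 277102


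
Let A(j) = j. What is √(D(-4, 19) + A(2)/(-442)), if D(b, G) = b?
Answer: I*√195585/221 ≈ 2.0011*I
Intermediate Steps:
√(D(-4, 19) + A(2)/(-442)) = √(-4 + 2/(-442)) = √(-4 + 2*(-1/442)) = √(-4 - 1/221) = √(-885/221) = I*√195585/221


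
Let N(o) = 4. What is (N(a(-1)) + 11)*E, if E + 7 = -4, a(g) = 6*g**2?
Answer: -165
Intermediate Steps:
E = -11 (E = -7 - 4 = -11)
(N(a(-1)) + 11)*E = (4 + 11)*(-11) = 15*(-11) = -165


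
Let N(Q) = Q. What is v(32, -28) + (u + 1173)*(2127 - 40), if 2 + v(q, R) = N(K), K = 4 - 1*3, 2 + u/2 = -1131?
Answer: -2281092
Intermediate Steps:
u = -2266 (u = -4 + 2*(-1131) = -4 - 2262 = -2266)
K = 1 (K = 4 - 3 = 1)
v(q, R) = -1 (v(q, R) = -2 + 1 = -1)
v(32, -28) + (u + 1173)*(2127 - 40) = -1 + (-2266 + 1173)*(2127 - 40) = -1 - 1093*2087 = -1 - 2281091 = -2281092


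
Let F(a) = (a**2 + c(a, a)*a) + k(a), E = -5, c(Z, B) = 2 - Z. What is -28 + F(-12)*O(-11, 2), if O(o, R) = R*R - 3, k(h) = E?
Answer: -57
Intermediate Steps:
k(h) = -5
F(a) = -5 + a**2 + a*(2 - a) (F(a) = (a**2 + (2 - a)*a) - 5 = (a**2 + a*(2 - a)) - 5 = -5 + a**2 + a*(2 - a))
O(o, R) = -3 + R**2 (O(o, R) = R**2 - 3 = -3 + R**2)
-28 + F(-12)*O(-11, 2) = -28 + (-5 + 2*(-12))*(-3 + 2**2) = -28 + (-5 - 24)*(-3 + 4) = -28 - 29*1 = -28 - 29 = -57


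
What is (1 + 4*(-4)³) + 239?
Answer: -16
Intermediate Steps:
(1 + 4*(-4)³) + 239 = (1 + 4*(-64)) + 239 = (1 - 256) + 239 = -255 + 239 = -16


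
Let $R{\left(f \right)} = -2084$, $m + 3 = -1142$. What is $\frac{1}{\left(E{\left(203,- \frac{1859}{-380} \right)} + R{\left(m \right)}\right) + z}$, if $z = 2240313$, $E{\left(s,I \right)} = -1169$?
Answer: $\frac{1}{2237060} \approx 4.4702 \cdot 10^{-7}$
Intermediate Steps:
$m = -1145$ ($m = -3 - 1142 = -1145$)
$\frac{1}{\left(E{\left(203,- \frac{1859}{-380} \right)} + R{\left(m \right)}\right) + z} = \frac{1}{\left(-1169 - 2084\right) + 2240313} = \frac{1}{-3253 + 2240313} = \frac{1}{2237060}$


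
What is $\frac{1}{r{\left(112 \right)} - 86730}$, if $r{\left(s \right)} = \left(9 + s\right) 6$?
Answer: $- \frac{1}{86004} \approx -1.1627 \cdot 10^{-5}$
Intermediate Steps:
$r{\left(s \right)} = 54 + 6 s$
$\frac{1}{r{\left(112 \right)} - 86730} = \frac{1}{\left(54 + 6 \cdot 112\right) - 86730} = \frac{1}{\left(54 + 672\right) - 86730} = \frac{1}{726 - 86730} = \frac{1}{-86004} = - \frac{1}{86004}$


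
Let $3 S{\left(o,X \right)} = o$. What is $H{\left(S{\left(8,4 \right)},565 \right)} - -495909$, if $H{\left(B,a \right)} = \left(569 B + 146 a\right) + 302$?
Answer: $\frac{1740655}{3} \approx 5.8022 \cdot 10^{5}$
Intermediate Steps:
$S{\left(o,X \right)} = \frac{o}{3}$
$H{\left(B,a \right)} = 302 + 146 a + 569 B$ ($H{\left(B,a \right)} = \left(146 a + 569 B\right) + 302 = 302 + 146 a + 569 B$)
$H{\left(S{\left(8,4 \right)},565 \right)} - -495909 = \left(302 + 146 \cdot 565 + 569 \cdot \frac{1}{3} \cdot 8\right) - -495909 = \left(302 + 82490 + 569 \cdot \frac{8}{3}\right) + 495909 = \left(302 + 82490 + \frac{4552}{3}\right) + 495909 = \frac{252928}{3} + 495909 = \frac{1740655}{3}$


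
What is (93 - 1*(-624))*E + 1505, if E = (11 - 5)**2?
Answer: 27317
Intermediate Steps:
E = 36 (E = 6**2 = 36)
(93 - 1*(-624))*E + 1505 = (93 - 1*(-624))*36 + 1505 = (93 + 624)*36 + 1505 = 717*36 + 1505 = 25812 + 1505 = 27317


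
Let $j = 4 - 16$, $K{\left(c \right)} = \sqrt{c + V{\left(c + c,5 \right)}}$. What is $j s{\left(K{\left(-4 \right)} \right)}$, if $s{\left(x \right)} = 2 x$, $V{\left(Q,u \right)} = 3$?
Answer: $- 24 i \approx - 24.0 i$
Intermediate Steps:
$K{\left(c \right)} = \sqrt{3 + c}$ ($K{\left(c \right)} = \sqrt{c + 3} = \sqrt{3 + c}$)
$j = -12$ ($j = 4 - 16 = -12$)
$j s{\left(K{\left(-4 \right)} \right)} = - 12 \cdot 2 \sqrt{3 - 4} = - 12 \cdot 2 \sqrt{-1} = - 12 \cdot 2 i = - 24 i$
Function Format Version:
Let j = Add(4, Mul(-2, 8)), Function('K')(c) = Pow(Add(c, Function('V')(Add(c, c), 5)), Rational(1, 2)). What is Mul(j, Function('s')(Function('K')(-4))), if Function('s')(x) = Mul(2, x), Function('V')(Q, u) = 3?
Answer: Mul(-24, I) ≈ Mul(-24.000, I)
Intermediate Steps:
Function('K')(c) = Pow(Add(3, c), Rational(1, 2)) (Function('K')(c) = Pow(Add(c, 3), Rational(1, 2)) = Pow(Add(3, c), Rational(1, 2)))
j = -12 (j = Add(4, -16) = -12)
Mul(j, Function('s')(Function('K')(-4))) = Mul(-12, Mul(2, Pow(Add(3, -4), Rational(1, 2)))) = Mul(-12, Mul(2, Pow(-1, Rational(1, 2)))) = Mul(-12, Mul(2, I)) = Mul(-24, I)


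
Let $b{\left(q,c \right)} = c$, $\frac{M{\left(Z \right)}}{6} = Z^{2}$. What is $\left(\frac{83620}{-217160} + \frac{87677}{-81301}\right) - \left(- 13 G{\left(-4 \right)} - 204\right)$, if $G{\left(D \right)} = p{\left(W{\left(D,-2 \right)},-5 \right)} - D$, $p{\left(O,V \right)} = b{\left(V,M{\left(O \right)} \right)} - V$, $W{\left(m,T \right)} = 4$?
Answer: $\frac{1383768342455}{882766258} \approx 1567.5$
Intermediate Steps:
$M{\left(Z \right)} = 6 Z^{2}$
$p{\left(O,V \right)} = - V + 6 O^{2}$ ($p{\left(O,V \right)} = 6 O^{2} - V = - V + 6 O^{2}$)
$G{\left(D \right)} = 101 - D$ ($G{\left(D \right)} = \left(\left(-1\right) \left(-5\right) + 6 \cdot 4^{2}\right) - D = \left(5 + 6 \cdot 16\right) - D = \left(5 + 96\right) - D = 101 - D$)
$\left(\frac{83620}{-217160} + \frac{87677}{-81301}\right) - \left(- 13 G{\left(-4 \right)} - 204\right) = \left(\frac{83620}{-217160} + \frac{87677}{-81301}\right) - \left(- 13 \left(101 - -4\right) - 204\right) = \left(83620 \left(- \frac{1}{217160}\right) + 87677 \left(- \frac{1}{81301}\right)\right) - \left(- 13 \left(101 + 4\right) - 204\right) = \left(- \frac{4181}{10858} - \frac{87677}{81301}\right) - \left(\left(-13\right) 105 - 204\right) = - \frac{1291916347}{882766258} - \left(-1365 - 204\right) = - \frac{1291916347}{882766258} - -1569 = - \frac{1291916347}{882766258} + 1569 = \frac{1383768342455}{882766258}$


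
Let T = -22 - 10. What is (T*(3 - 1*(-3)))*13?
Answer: -2496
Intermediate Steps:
T = -32
(T*(3 - 1*(-3)))*13 = -32*(3 - 1*(-3))*13 = -32*(3 + 3)*13 = -32*6*13 = -192*13 = -2496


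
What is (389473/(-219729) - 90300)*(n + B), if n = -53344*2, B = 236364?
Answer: -2573020581001948/219729 ≈ -1.1710e+10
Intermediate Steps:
n = -106688
(389473/(-219729) - 90300)*(n + B) = (389473/(-219729) - 90300)*(-106688 + 236364) = (389473*(-1/219729) - 90300)*129676 = (-389473/219729 - 90300)*129676 = -19841918173/219729*129676 = -2573020581001948/219729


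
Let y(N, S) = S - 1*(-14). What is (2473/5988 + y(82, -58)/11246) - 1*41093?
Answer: -1383609068789/33670524 ≈ -41093.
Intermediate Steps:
y(N, S) = 14 + S (y(N, S) = S + 14 = 14 + S)
(2473/5988 + y(82, -58)/11246) - 1*41093 = (2473/5988 + (14 - 58)/11246) - 1*41093 = (2473*(1/5988) - 44*1/11246) - 41093 = (2473/5988 - 22/5623) - 41093 = 13773943/33670524 - 41093 = -1383609068789/33670524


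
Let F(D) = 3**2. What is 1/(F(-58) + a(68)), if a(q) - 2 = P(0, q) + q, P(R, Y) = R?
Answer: 1/79 ≈ 0.012658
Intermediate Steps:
F(D) = 9
a(q) = 2 + q (a(q) = 2 + (0 + q) = 2 + q)
1/(F(-58) + a(68)) = 1/(9 + (2 + 68)) = 1/(9 + 70) = 1/79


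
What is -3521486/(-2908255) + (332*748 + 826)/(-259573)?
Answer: 189456053168/754904475115 ≈ 0.25097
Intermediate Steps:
-3521486/(-2908255) + (332*748 + 826)/(-259573) = -3521486*(-1/2908255) + (248336 + 826)*(-1/259573) = 3521486/2908255 + 249162*(-1/259573) = 3521486/2908255 - 249162/259573 = 189456053168/754904475115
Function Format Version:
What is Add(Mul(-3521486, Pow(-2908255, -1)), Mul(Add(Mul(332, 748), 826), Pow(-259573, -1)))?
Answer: Rational(189456053168, 754904475115) ≈ 0.25097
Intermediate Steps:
Add(Mul(-3521486, Pow(-2908255, -1)), Mul(Add(Mul(332, 748), 826), Pow(-259573, -1))) = Add(Mul(-3521486, Rational(-1, 2908255)), Mul(Add(248336, 826), Rational(-1, 259573))) = Add(Rational(3521486, 2908255), Mul(249162, Rational(-1, 259573))) = Add(Rational(3521486, 2908255), Rational(-249162, 259573)) = Rational(189456053168, 754904475115)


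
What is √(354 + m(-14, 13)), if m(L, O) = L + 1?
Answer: √341 ≈ 18.466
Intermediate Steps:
m(L, O) = 1 + L
√(354 + m(-14, 13)) = √(354 + (1 - 14)) = √(354 - 13) = √341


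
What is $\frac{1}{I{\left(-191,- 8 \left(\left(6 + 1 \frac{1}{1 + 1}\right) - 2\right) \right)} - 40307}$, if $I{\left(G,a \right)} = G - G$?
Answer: $- \frac{1}{40307} \approx -2.481 \cdot 10^{-5}$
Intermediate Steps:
$I{\left(G,a \right)} = 0$
$\frac{1}{I{\left(-191,- 8 \left(\left(6 + 1 \frac{1}{1 + 1}\right) - 2\right) \right)} - 40307} = \frac{1}{0 - 40307} = \frac{1}{-40307} = - \frac{1}{40307}$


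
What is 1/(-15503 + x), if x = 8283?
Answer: -1/7220 ≈ -0.00013850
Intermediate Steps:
1/(-15503 + x) = 1/(-15503 + 8283) = 1/(-7220) = -1/7220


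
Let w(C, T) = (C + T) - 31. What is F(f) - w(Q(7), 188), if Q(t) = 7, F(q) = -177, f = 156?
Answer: -341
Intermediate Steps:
w(C, T) = -31 + C + T
F(f) - w(Q(7), 188) = -177 - (-31 + 7 + 188) = -177 - 1*164 = -177 - 164 = -341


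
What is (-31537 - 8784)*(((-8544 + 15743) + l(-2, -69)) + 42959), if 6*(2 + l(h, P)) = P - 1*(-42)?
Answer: -4044317263/2 ≈ -2.0222e+9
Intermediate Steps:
l(h, P) = 5 + P/6 (l(h, P) = -2 + (P - 1*(-42))/6 = -2 + (P + 42)/6 = -2 + (42 + P)/6 = -2 + (7 + P/6) = 5 + P/6)
(-31537 - 8784)*(((-8544 + 15743) + l(-2, -69)) + 42959) = (-31537 - 8784)*(((-8544 + 15743) + (5 + (⅙)*(-69))) + 42959) = -40321*((7199 + (5 - 23/2)) + 42959) = -40321*((7199 - 13/2) + 42959) = -40321*(14385/2 + 42959) = -40321*100303/2 = -4044317263/2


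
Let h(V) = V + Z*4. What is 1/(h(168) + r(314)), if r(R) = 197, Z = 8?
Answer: 1/397 ≈ 0.0025189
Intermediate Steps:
h(V) = 32 + V (h(V) = V + 8*4 = V + 32 = 32 + V)
1/(h(168) + r(314)) = 1/((32 + 168) + 197) = 1/(200 + 197) = 1/397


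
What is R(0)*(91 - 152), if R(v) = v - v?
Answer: 0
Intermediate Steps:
R(v) = 0
R(0)*(91 - 152) = 0*(91 - 152) = 0*(-61) = 0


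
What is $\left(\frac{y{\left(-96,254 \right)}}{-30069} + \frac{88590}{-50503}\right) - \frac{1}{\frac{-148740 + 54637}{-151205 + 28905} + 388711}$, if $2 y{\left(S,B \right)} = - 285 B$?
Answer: $- \frac{13245449818012170325}{24064068482700683307} \approx -0.55042$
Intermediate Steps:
$y{\left(S,B \right)} = - \frac{285 B}{2}$ ($y{\left(S,B \right)} = \frac{\left(-285\right) B}{2} = - \frac{285 B}{2}$)
$\left(\frac{y{\left(-96,254 \right)}}{-30069} + \frac{88590}{-50503}\right) - \frac{1}{\frac{-148740 + 54637}{-151205 + 28905} + 388711} = \left(\frac{\left(- \frac{285}{2}\right) 254}{-30069} + \frac{88590}{-50503}\right) - \frac{1}{\frac{-148740 + 54637}{-151205 + 28905} + 388711} = \left(\left(-36195\right) \left(- \frac{1}{30069}\right) + 88590 \left(- \frac{1}{50503}\right)\right) - \frac{1}{- \frac{94103}{-122300} + 388711} = \left(\frac{12065}{10023} - \frac{88590}{50503}\right) - \frac{1}{\left(-94103\right) \left(- \frac{1}{122300}\right) + 388711} = - \frac{278618875}{506191569} - \frac{1}{\frac{94103}{122300} + 388711} = - \frac{278618875}{506191569} - \frac{1}{\frac{47539449403}{122300}} = - \frac{278618875}{506191569} - \frac{122300}{47539449403} = - \frac{13245449818012170325}{24064068482700683307}$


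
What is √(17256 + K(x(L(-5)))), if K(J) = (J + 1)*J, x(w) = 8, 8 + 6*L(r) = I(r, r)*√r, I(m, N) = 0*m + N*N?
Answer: 76*√3 ≈ 131.64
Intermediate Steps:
I(m, N) = N² (I(m, N) = 0 + N² = N²)
L(r) = -4/3 + r^(5/2)/6 (L(r) = -4/3 + (r²*√r)/6 = -4/3 + r^(5/2)/6)
K(J) = J*(1 + J) (K(J) = (1 + J)*J = J*(1 + J))
√(17256 + K(x(L(-5)))) = √(17256 + 8*(1 + 8)) = √(17256 + 8*9) = √(17256 + 72) = √17328 = 76*√3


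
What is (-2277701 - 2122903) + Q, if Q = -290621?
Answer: -4691225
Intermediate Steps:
(-2277701 - 2122903) + Q = (-2277701 - 2122903) - 290621 = -4400604 - 290621 = -4691225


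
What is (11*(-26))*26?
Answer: -7436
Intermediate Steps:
(11*(-26))*26 = -286*26 = -7436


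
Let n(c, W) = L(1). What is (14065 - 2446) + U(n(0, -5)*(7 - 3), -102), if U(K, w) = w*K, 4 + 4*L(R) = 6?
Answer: 11415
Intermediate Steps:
L(R) = 1/2 (L(R) = -1 + (1/4)*6 = -1 + 3/2 = 1/2)
n(c, W) = 1/2
U(K, w) = K*w
(14065 - 2446) + U(n(0, -5)*(7 - 3), -102) = (14065 - 2446) + ((7 - 3)/2)*(-102) = 11619 + ((1/2)*4)*(-102) = 11619 + 2*(-102) = 11619 - 204 = 11415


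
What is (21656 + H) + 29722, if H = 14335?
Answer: 65713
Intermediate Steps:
(21656 + H) + 29722 = (21656 + 14335) + 29722 = 35991 + 29722 = 65713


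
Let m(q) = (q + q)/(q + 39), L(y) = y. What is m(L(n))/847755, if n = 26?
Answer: 4/4238775 ≈ 9.4367e-7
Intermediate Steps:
m(q) = 2*q/(39 + q) (m(q) = (2*q)/(39 + q) = 2*q/(39 + q))
m(L(n))/847755 = (2*26/(39 + 26))/847755 = (2*26/65)*(1/847755) = (2*26*(1/65))*(1/847755) = (4/5)*(1/847755) = 4/4238775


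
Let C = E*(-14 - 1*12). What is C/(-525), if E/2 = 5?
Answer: 52/105 ≈ 0.49524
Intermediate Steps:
E = 10 (E = 2*5 = 10)
C = -260 (C = 10*(-14 - 1*12) = 10*(-14 - 12) = 10*(-26) = -260)
C/(-525) = -260/(-525) = -260*(-1/525) = 52/105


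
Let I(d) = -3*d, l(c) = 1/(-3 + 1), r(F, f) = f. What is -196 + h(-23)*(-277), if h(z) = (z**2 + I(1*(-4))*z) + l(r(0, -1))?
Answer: -140277/2 ≈ -70139.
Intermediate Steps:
l(c) = -1/2 (l(c) = 1/(-2) = -1/2)
h(z) = -1/2 + z**2 + 12*z (h(z) = (z**2 + (-3*(-4))*z) - 1/2 = (z**2 + 12*z) - 1/2 = -1/2 + z**2 + 12*z)
-196 + h(-23)*(-277) = -196 + (-1/2 + (-23)**2 + 12*(-23))*(-277) = -196 + (-1/2 + 529 - 276)*(-277) = -196 + (505/2)*(-277) = -196 - 139885/2 = -140277/2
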